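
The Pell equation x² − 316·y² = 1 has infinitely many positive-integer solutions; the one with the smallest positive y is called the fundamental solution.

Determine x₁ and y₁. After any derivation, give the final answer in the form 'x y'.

d=316: √d = [17; 1,3,2,8,2,3,1,34] (ℓ=8, even), read p_7/q_7
a_0=17:  p_0=17·1+0=17,  q_0=17·0+1=1
a_1=1:  p_1=1·17+1=18,  q_1=1·1+0=1
a_2=3:  p_2=3·18+17=71,  q_2=3·1+1=4
a_3=2:  p_3=2·71+18=160,  q_3=2·4+1=9
…
a_6=3:  p_6=3·2862+1351=9937,  q_6=3·161+76=559
a_7=1:  p_7=1·9937+2862=12799,  q_7=1·559+161=720
→ (12799, 720).  Check: 12799²=163814401, 316·720²=163814400, difference 1.

12799 720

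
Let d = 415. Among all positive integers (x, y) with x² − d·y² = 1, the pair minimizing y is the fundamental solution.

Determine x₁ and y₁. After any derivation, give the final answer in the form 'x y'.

d=415: √d = [20; 2,1,2,4,6,…,1,2,40] (ℓ=16, even), read p_15/q_15
step 0: (20, 1)  from 20·(1,0) + (0,1)
step 1: (41, 2)  from 2·(20,1) + (1,0)
…
step 8: (33939, 1666)  from 3·(9595,471) + (5154,253)
…
step 11: (508372, 24955)  from 6·(77473,3803) + (43534,2137)
step 12: (2110961, 103623)  from 4·(508372,24955) + (77473,3803)
…
step 14: (6841255, 335824)  from 1·(4730294,232201) + (2110961,103623)
step 15: (18412804, 903849)  from 2·(6841255,335824) + (4730294,232201)
→ (18412804, 903849).  Check: 18412804²=339031351142416, 415·903849²=339031351142415, difference 1.

18412804 903849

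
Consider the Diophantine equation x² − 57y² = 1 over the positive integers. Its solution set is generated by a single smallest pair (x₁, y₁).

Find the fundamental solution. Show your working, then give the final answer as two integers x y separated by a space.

√57 → a₀=7, period (1,1,4,1,1,14); ℓ=6 even so k=5
a_0=7:  p_0=7·1+0=7,  q_0=7·0+1=1
a_1=1:  p_1=1·7+1=8,  q_1=1·1+0=1
…
a_3=4:  p_3=4·15+8=68,  q_3=4·2+1=9
a_4=1:  p_4=1·68+15=83,  q_4=1·9+2=11
a_5=1:  p_5=1·83+68=151,  q_5=1·11+9=20
(x₁, y₁) = (151, 20);  151² − 57·20² = 1 ✓

151 20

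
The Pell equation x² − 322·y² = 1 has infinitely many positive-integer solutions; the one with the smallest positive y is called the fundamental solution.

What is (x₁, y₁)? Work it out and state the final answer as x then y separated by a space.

√322 = [17; 1,16,1,34, …], period ℓ=4 (even) → k=3
step 0: (17, 1)  from 17·(1,0) + (0,1)
…
step 2: (305, 17)  from 16·(18,1) + (17,1)
step 3: (323, 18)  from 1·(305,17) + (18,1)
fundamental: x₁=323, y₁=18  (since 104329 − 322·324 = 1)

323 18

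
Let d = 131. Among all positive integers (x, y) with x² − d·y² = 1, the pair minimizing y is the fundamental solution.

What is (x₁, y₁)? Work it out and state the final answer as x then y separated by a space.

d=131: √d = [11; 2,4,11,4,2,22] (ℓ=6, even), read p_5/q_5
i=0: a=11 ⇒ p=11, q=1
i=1: a=2 ⇒ p=23, q=2
i=2: a=4 ⇒ p=103, q=9
i=3: a=11 ⇒ p=1156, q=101
i=4: a=4 ⇒ p=4727, q=413
i=5: a=2 ⇒ p=10610, q=927
→ (10610, 927).  Check: 10610²=112572100, 131·927²=112572099, difference 1.

10610 927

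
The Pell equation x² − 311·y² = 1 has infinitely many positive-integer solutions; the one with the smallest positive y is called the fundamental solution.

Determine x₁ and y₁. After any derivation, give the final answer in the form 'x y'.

√311 → a₀=17, period (1,1,1,2,1,…,1,1,34); ℓ=16 even so k=15
a_0=17:  p_0=17·1+0=17,  q_0=17·0+1=1
…
a_2=1:  p_2=1·18+17=35,  q_2=1·1+1=2
…
a_4=2:  p_4=2·53+35=141,  q_4=2·3+2=8
a_5=1:  p_5=1·141+53=194,  q_5=1·8+3=11
a_6=6:  p_6=6·194+141=1305,  q_6=6·11+8=74
…
a_8=17:  p_8=17·4109+1305=71158,  q_8=17·233+74=4035
a_9=3:  p_9=3·71158+4109=217583,  q_9=3·4035+233=12338
…
a_11=1:  p_11=1·1376656+217583=1594239,  q_11=1·78063+12338=90401
a_12=2:  p_12=2·1594239+1376656=4565134,  q_12=2·90401+78063=258865
a_13=1:  p_13=1·4565134+1594239=6159373,  q_13=1·258865+90401=349266
a_14=1:  p_14=1·6159373+4565134=10724507,  q_14=1·349266+258865=608131
a_15=1:  p_15=1·10724507+6159373=16883880,  q_15=1·608131+349266=957397
→ (16883880, 957397).  Check: 16883880²=285065403854400, 311·957397²=285065403854399, difference 1.

16883880 957397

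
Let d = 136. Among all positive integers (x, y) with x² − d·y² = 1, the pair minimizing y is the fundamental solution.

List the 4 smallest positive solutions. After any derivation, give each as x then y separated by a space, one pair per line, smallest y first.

√136 → a₀=11, period (1,1,1,22); ℓ=4 even so k=3
i=0: a=11 ⇒ p=11, q=1
…
i=2: a=1 ⇒ p=23, q=2
i=3: a=1 ⇒ p=35, q=3
(x₁, y₁) = (35, 3);  35² − 136·3² = 1 ✓
n=2: (35,3)∘(35,3) = (35·35+136·3·3, 35·3+3·35) = (2449,210)
n=3: (2449,210)∘(35,3) = (35·2449+136·3·210, 35·210+3·2449) = (171395,14697)
n=4: (171395,14697)∘(35,3) = (35·171395+136·3·14697, 35·14697+3·171395) = (11995201,1028580)

35 3
2449 210
171395 14697
11995201 1028580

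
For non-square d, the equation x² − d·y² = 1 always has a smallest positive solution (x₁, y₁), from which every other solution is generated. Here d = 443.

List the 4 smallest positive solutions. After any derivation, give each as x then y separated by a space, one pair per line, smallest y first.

442 21
390727 18564
345402226 16410555
305335177057 14506912056

√443 = [21; 21,42, …], period ℓ=2 (even) → k=1
a_0=21:  p_0=21·1+0=21,  q_0=21·0+1=1
a_1=21:  p_1=21·21+1=442,  q_1=21·1+0=21
fundamental: x₁=442, y₁=21  (since 195364 − 443·441 = 1)
(x_2, y_2) = (442·442 + 443·21·21, 442·21 + 21·442) = (390727, 18564)
(x_3, y_3) = (442·390727 + 443·21·18564, 442·18564 + 21·390727) = (345402226, 16410555)
(x_4, y_4) = (442·345402226 + 443·21·16410555, 442·16410555 + 21·345402226) = (305335177057, 14506912056)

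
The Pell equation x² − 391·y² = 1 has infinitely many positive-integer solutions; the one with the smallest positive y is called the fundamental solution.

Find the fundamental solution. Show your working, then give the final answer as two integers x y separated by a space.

[19; 1,3,2,2,1,…,3,1,38] for √391; ℓ=16 ⇒ convergent index 15
k=0  a_k=19  p_k/q_k = 19/1
…
k=2  a_k=3  p_k/q_k = 79/4
k=3  a_k=2  p_k/q_k = 178/9
k=4  a_k=2  p_k/q_k = 435/22
…
k=10  a_k=1  p_k/q_k = 160266/8105
…
k=12  a_k=2  p_k/q_k = 696292/35213
…
k=14  a_k=3  p_k/q_k = 5678083/287153
k=15  a_k=1  p_k/q_k = 7338680/371133
→ (7338680, 371133).  Check: 7338680²=53856224142400, 391·371133²=53856224142399, difference 1.

7338680 371133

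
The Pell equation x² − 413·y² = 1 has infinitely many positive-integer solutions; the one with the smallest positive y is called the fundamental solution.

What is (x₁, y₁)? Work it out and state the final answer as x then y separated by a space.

113399 5580

√413 → a₀=20, period (3,9,1,4,1,9,3,40); ℓ=8 even so k=7
k=0  a_k=20  p_k/q_k = 20/1
…
k=2  a_k=9  p_k/q_k = 569/28
…
k=4  a_k=4  p_k/q_k = 3089/152
…
k=6  a_k=9  p_k/q_k = 36560/1799
k=7  a_k=3  p_k/q_k = 113399/5580
(x₁, y₁) = (113399, 5580);  113399² − 413·5580² = 1 ✓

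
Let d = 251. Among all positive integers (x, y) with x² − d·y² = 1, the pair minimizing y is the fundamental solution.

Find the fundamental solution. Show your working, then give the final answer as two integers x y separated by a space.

3674890 231957

d=251: √d = [15; 1,5,2,1,2,…,5,1,30] (ℓ=14, even), read p_13/q_13
i=0: a=15 ⇒ p=15, q=1
…
i=2: a=5 ⇒ p=95, q=6
i=3: a=2 ⇒ p=206, q=13
…
i=5: a=2 ⇒ p=808, q=51
…
i=7: a=15 ⇒ p=29563, q=1866
i=8: a=2 ⇒ p=61043, q=3853
i=9: a=2 ⇒ p=151649, q=9572
i=10: a=1 ⇒ p=212692, q=13425
…
i=12: a=5 ⇒ p=3097857, q=195535
i=13: a=1 ⇒ p=3674890, q=231957
(x₁, y₁) = (3674890, 231957);  3674890² − 251·231957² = 1 ✓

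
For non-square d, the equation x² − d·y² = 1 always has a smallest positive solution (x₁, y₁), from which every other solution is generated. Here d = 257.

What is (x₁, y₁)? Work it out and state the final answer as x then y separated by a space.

513 32

[16; 32] for √257; ℓ=1 ⇒ convergent index 1
a_0=16:  p_0=16·1+0=16,  q_0=16·0+1=1
a_1=32:  p_1=32·16+1=513,  q_1=32·1+0=32
→ (513, 32).  Check: 513²=263169, 257·32²=263168, difference 1.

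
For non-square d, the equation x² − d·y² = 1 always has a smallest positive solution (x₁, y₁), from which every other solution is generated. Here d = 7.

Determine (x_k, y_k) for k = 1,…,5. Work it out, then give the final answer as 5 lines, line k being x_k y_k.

√7 = [2; 1,1,1,4, …], period ℓ=4 (even) → k=3
i=0: a=2 ⇒ p=2, q=1
i=1: a=1 ⇒ p=3, q=1
i=2: a=1 ⇒ p=5, q=2
i=3: a=1 ⇒ p=8, q=3
(x₁, y₁) = (8, 3);  8² − 7·3² = 1 ✓
k=2:  x_2 = 8·8+7·3·3 = 127,  y_2 = 8·3+3·8 = 48
k=3:  x_3 = 8·127+7·3·48 = 2024,  y_3 = 8·48+3·127 = 765
k=4:  x_4 = 8·2024+7·3·765 = 32257,  y_4 = 8·765+3·2024 = 12192
k=5:  x_5 = 8·32257+7·3·12192 = 514088,  y_5 = 8·12192+3·32257 = 194307

8 3
127 48
2024 765
32257 12192
514088 194307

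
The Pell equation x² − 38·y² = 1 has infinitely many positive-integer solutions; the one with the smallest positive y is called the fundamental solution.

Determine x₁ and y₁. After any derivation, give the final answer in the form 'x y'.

√38 = [6; 6,12, …], period ℓ=2 (even) → k=1
step 0: (6, 1)  from 6·(1,0) + (0,1)
step 1: (37, 6)  from 6·(6,1) + (1,0)
→ (37, 6).  Check: 37²=1369, 38·6²=1368, difference 1.

37 6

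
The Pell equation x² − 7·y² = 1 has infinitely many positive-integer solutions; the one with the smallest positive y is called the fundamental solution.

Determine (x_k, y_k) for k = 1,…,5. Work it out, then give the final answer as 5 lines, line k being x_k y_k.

8 3
127 48
2024 765
32257 12192
514088 194307

√7 = [2; 1,1,1,4, …], period ℓ=4 (even) → k=3
step 0: (2, 1)  from 2·(1,0) + (0,1)
step 1: (3, 1)  from 1·(2,1) + (1,0)
step 2: (5, 2)  from 1·(3,1) + (2,1)
step 3: (8, 3)  from 1·(5,2) + (3,1)
→ (8, 3).  Check: 8²=64, 7·3²=63, difference 1.
k=2:  x_2 = 8·8+7·3·3 = 127,  y_2 = 8·3+3·8 = 48
k=3:  x_3 = 8·127+7·3·48 = 2024,  y_3 = 8·48+3·127 = 765
k=4:  x_4 = 8·2024+7·3·765 = 32257,  y_4 = 8·765+3·2024 = 12192
k=5:  x_5 = 8·32257+7·3·12192 = 514088,  y_5 = 8·12192+3·32257 = 194307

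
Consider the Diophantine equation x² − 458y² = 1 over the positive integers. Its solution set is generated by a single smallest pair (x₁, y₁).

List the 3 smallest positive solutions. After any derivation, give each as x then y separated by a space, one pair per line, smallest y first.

√458 → a₀=21, period (2,2,42); ℓ=3 odd so k=5
i=0: a=21 ⇒ p=21, q=1
i=1: a=2 ⇒ p=43, q=2
…
i=4: a=2 ⇒ p=9181, q=429
i=5: a=2 ⇒ p=22899, q=1070
→ (22899, 1070).  Check: 22899²=524364201, 458·1070²=524364200, difference 1.
(22899+1070√458)^2 = 1048728401 + 49003860√458
(22899+1070√458)^3 = 48029663286099 + 2244278779210√458

22899 1070
1048728401 49003860
48029663286099 2244278779210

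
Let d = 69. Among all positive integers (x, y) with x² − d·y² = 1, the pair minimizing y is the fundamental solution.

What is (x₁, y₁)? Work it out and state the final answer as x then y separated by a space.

7775 936

√69 → a₀=8, period (3,3,1,4,1,3,3,16); ℓ=8 even so k=7
k=0  a_k=8  p_k/q_k = 8/1
…
k=2  a_k=3  p_k/q_k = 83/10
k=3  a_k=1  p_k/q_k = 108/13
…
k=5  a_k=1  p_k/q_k = 623/75
k=6  a_k=3  p_k/q_k = 2384/287
k=7  a_k=3  p_k/q_k = 7775/936
→ (7775, 936).  Check: 7775²=60450625, 69·936²=60450624, difference 1.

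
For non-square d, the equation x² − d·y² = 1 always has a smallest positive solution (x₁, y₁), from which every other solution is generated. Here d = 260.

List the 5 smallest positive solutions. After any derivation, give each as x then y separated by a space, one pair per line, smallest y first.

[16; 8,32] for √260; ℓ=2 ⇒ convergent index 1
i=0: a=16 ⇒ p=16, q=1
i=1: a=8 ⇒ p=129, q=8
(x₁, y₁) = (129, 8);  129² − 260·8² = 1 ✓
n=2: (129,8)∘(129,8) = (129·129+260·8·8, 129·8+8·129) = (33281,2064)
n=3: (33281,2064)∘(129,8) = (129·33281+260·8·2064, 129·2064+8·33281) = (8586369,532504)
n=4: (8586369,532504)∘(129,8) = (129·8586369+260·8·532504, 129·532504+8·8586369) = (2215249921,137383968)
n=5: (2215249921,137383968)∘(129,8) = (129·2215249921+260·8·137383968, 129·137383968+8·2215249921) = (571525893249,35444531240)

129 8
33281 2064
8586369 532504
2215249921 137383968
571525893249 35444531240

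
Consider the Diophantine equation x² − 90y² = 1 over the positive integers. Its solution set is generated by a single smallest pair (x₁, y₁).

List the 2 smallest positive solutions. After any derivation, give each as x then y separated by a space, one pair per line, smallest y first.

19 2
721 76

√90 = [9; 2,18, …], period ℓ=2 (even) → k=1
step 0: (9, 1)  from 9·(1,0) + (0,1)
step 1: (19, 2)  from 2·(9,1) + (1,0)
fundamental: x₁=19, y₁=2  (since 361 − 90·4 = 1)
(19+2√90)^2 = 721 + 76√90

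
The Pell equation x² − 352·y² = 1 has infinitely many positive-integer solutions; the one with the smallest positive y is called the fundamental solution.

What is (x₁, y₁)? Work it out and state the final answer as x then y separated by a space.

d=352: √d = [18; 1,3,5,9,5,3,1,36] (ℓ=8, even), read p_7/q_7
i=0: a=18 ⇒ p=18, q=1
i=1: a=1 ⇒ p=19, q=1
i=2: a=3 ⇒ p=75, q=4
i=3: a=5 ⇒ p=394, q=21
i=4: a=9 ⇒ p=3621, q=193
…
i=6: a=3 ⇒ p=59118, q=3151
i=7: a=1 ⇒ p=77617, q=4137
fundamental: x₁=77617, y₁=4137  (since 6024398689 − 352·17114769 = 1)

77617 4137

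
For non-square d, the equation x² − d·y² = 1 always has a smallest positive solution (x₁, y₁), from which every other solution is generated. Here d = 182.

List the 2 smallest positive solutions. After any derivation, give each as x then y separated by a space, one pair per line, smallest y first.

[13; 2,26] for √182; ℓ=2 ⇒ convergent index 1
step 0: (13, 1)  from 13·(1,0) + (0,1)
step 1: (27, 2)  from 2·(13,1) + (1,0)
(x₁, y₁) = (27, 2);  27² − 182·2² = 1 ✓
(27+2√182)^2 = 1457 + 108√182

27 2
1457 108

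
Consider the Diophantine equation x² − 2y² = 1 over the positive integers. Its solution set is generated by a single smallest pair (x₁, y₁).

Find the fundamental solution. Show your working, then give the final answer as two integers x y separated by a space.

√2 = [1; 2, …], period ℓ=1 (odd) → k=1
k=0  a_k=1  p_k/q_k = 1/1
k=1  a_k=2  p_k/q_k = 3/2
(x₁, y₁) = (3, 2);  3² − 2·2² = 1 ✓

3 2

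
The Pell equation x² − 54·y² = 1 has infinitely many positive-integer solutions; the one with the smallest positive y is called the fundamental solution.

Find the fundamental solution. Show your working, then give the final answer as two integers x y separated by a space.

√54 → a₀=7, period (2,1,6,1,2,14); ℓ=6 even so k=5
step 0: (7, 1)  from 7·(1,0) + (0,1)
…
step 2: (22, 3)  from 1·(15,2) + (7,1)
step 3: (147, 20)  from 6·(22,3) + (15,2)
step 4: (169, 23)  from 1·(147,20) + (22,3)
step 5: (485, 66)  from 2·(169,23) + (147,20)
fundamental: x₁=485, y₁=66  (since 235225 − 54·4356 = 1)

485 66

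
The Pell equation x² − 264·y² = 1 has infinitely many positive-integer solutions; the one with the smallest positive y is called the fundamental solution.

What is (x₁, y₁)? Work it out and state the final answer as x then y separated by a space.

√264 → a₀=16, period (4,32); ℓ=2 even so k=1
k=0  a_k=16  p_k/q_k = 16/1
k=1  a_k=4  p_k/q_k = 65/4
fundamental: x₁=65, y₁=4  (since 4225 − 264·16 = 1)

65 4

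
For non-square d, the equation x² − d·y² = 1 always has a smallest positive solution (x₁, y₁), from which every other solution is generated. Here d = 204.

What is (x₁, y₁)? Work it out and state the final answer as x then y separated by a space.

√204 = [14; 3,1,1,6,1,1,3,28, …], period ℓ=8 (even) → k=7
a_0=14:  p_0=14·1+0=14,  q_0=14·0+1=1
…
a_2=1:  p_2=1·43+14=57,  q_2=1·3+1=4
…
a_4=6:  p_4=6·100+57=657,  q_4=6·7+4=46
a_5=1:  p_5=1·657+100=757,  q_5=1·46+7=53
a_6=1:  p_6=1·757+657=1414,  q_6=1·53+46=99
a_7=3:  p_7=3·1414+757=4999,  q_7=3·99+53=350
→ (4999, 350).  Check: 4999²=24990001, 204·350²=24990000, difference 1.

4999 350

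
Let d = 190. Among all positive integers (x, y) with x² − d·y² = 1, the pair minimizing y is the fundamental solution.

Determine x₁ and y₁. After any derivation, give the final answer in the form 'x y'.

[13; 1,3,1,1,1,…,3,1,26] for √190; ℓ=14 ⇒ convergent index 13
step 0: (13, 1)  from 13·(1,0) + (0,1)
step 1: (14, 1)  from 1·(13,1) + (1,0)
step 2: (55, 4)  from 3·(14,1) + (13,1)
step 3: (69, 5)  from 1·(55,4) + (14,1)
step 4: (124, 9)  from 1·(69,5) + (55,4)
step 5: (193, 14)  from 1·(124,9) + (69,5)
step 6: (510, 37)  from 2·(193,14) + (124,9)
step 7: (1213, 88)  from 2·(510,37) + (193,14)
…
step 9: (4149, 301)  from 1·(2936,213) + (1213,88)
step 10: (7085, 514)  from 1·(4149,301) + (2936,213)
step 11: (11234, 815)  from 1·(7085,514) + (4149,301)
step 12: (40787, 2959)  from 3·(11234,815) + (7085,514)
step 13: (52021, 3774)  from 1·(40787,2959) + (11234,815)
(x₁, y₁) = (52021, 3774);  52021² − 190·3774² = 1 ✓

52021 3774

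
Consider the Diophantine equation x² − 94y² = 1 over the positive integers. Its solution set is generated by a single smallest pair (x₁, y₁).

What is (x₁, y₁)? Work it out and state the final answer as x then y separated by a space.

[9; 1,2,3,1,1,…,2,1,18] for √94; ℓ=16 ⇒ convergent index 15
a_0=9:  p_0=9·1+0=9,  q_0=9·0+1=1
a_1=1:  p_1=1·9+1=10,  q_1=1·1+0=1
…
a_3=3:  p_3=3·29+10=97,  q_3=3·3+1=10
…
a_5=1:  p_5=1·126+97=223,  q_5=1·13+10=23
a_6=5:  p_6=5·223+126=1241,  q_6=5·23+13=128
…
a_8=8:  p_8=8·1464+1241=12953,  q_8=8·151+128=1336
a_9=1:  p_9=1·12953+1464=14417,  q_9=1·1336+151=1487
…
a_12=1:  p_12=1·99455+85038=184493,  q_12=1·10258+8771=19029
a_13=3:  p_13=3·184493+99455=652934,  q_13=3·19029+10258=67345
a_14=2:  p_14=2·652934+184493=1490361,  q_14=2·67345+19029=153719
a_15=1:  p_15=1·1490361+652934=2143295,  q_15=1·153719+67345=221064
fundamental: x₁=2143295, y₁=221064  (since 4593713457025 − 94·48869292096 = 1)

2143295 221064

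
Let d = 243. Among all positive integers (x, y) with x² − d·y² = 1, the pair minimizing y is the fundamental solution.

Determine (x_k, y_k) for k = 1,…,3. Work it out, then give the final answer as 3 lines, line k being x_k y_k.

d=243: √d = [15; 1,1,2,3,15,3,2,1,1,30] (ℓ=10, even), read p_9/q_9
step 0: (15, 1)  from 15·(1,0) + (0,1)
…
step 3: (78, 5)  from 2·(31,2) + (16,1)
step 4: (265, 17)  from 3·(78,5) + (31,2)
…
step 6: (12424, 797)  from 3·(4053,260) + (265,17)
step 7: (28901, 1854)  from 2·(12424,797) + (4053,260)
step 8: (41325, 2651)  from 1·(28901,1854) + (12424,797)
step 9: (70226, 4505)  from 1·(41325,2651) + (28901,1854)
(x₁, y₁) = (70226, 4505);  70226² − 243·4505² = 1 ✓
n=2: (70226,4505)∘(70226,4505) = (70226·70226+243·4505·4505, 70226·4505+4505·70226) = (9863382151,632736260)
n=3: (9863382151,632736260)∘(70226,4505) = (70226·9863382151+243·4505·632736260, 70226·632736260+4505·9863382151) = (1385331749802026,88869073185015)

70226 4505
9863382151 632736260
1385331749802026 88869073185015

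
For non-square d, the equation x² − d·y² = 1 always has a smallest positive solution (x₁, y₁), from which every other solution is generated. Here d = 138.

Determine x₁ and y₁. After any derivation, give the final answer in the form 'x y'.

√138 → a₀=11, period (1,2,1,22); ℓ=4 even so k=3
step 0: (11, 1)  from 11·(1,0) + (0,1)
…
step 2: (35, 3)  from 2·(12,1) + (11,1)
step 3: (47, 4)  from 1·(35,3) + (12,1)
→ (47, 4).  Check: 47²=2209, 138·4²=2208, difference 1.

47 4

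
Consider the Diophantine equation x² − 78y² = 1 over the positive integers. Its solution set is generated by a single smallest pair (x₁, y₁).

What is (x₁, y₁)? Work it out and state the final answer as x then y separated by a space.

√78 → a₀=8, period (1,4,1,16); ℓ=4 even so k=3
step 0: (8, 1)  from 8·(1,0) + (0,1)
step 1: (9, 1)  from 1·(8,1) + (1,0)
step 2: (44, 5)  from 4·(9,1) + (8,1)
step 3: (53, 6)  from 1·(44,5) + (9,1)
(x₁, y₁) = (53, 6);  53² − 78·6² = 1 ✓

53 6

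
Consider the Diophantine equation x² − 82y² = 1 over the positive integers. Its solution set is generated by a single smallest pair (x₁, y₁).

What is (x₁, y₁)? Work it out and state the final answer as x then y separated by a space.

d=82: √d = [9; 18] (ℓ=1, odd), read p_1/q_1
k=0  a_k=9  p_k/q_k = 9/1
k=1  a_k=18  p_k/q_k = 163/18
fundamental: x₁=163, y₁=18  (since 26569 − 82·324 = 1)

163 18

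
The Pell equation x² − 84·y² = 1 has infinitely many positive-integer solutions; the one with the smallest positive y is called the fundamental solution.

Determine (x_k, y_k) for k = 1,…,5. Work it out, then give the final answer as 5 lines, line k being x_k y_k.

55 6
6049 660
665335 72594
73180801 7984680
8049222775 878242206

d=84: √d = [9; 6,18] (ℓ=2, even), read p_1/q_1
i=0: a=9 ⇒ p=9, q=1
i=1: a=6 ⇒ p=55, q=6
fundamental: x₁=55, y₁=6  (since 3025 − 84·36 = 1)
(55+6√84)^2 = 6049 + 660√84
(55+6√84)^3 = 665335 + 72594√84
(55+6√84)^4 = 73180801 + 7984680√84
(55+6√84)^5 = 8049222775 + 878242206√84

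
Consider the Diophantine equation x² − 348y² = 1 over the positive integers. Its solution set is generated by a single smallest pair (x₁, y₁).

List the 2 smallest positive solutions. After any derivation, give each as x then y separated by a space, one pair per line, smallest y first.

1567 84
4910977 263256

√348 → a₀=18, period (1,1,1,8,1,1,1,36); ℓ=8 even so k=7
i=0: a=18 ⇒ p=18, q=1
i=1: a=1 ⇒ p=19, q=1
i=2: a=1 ⇒ p=37, q=2
i=3: a=1 ⇒ p=56, q=3
…
i=5: a=1 ⇒ p=541, q=29
i=6: a=1 ⇒ p=1026, q=55
i=7: a=1 ⇒ p=1567, q=84
→ (1567, 84).  Check: 1567²=2455489, 348·84²=2455488, difference 1.
(x_2, y_2) = (1567·1567 + 348·84·84, 1567·84 + 84·1567) = (4910977, 263256)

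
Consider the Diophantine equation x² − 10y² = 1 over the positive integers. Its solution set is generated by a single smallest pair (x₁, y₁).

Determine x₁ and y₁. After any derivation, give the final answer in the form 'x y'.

[3; 6] for √10; ℓ=1 ⇒ convergent index 1
k=0  a_k=3  p_k/q_k = 3/1
k=1  a_k=6  p_k/q_k = 19/6
→ (19, 6).  Check: 19²=361, 10·6²=360, difference 1.

19 6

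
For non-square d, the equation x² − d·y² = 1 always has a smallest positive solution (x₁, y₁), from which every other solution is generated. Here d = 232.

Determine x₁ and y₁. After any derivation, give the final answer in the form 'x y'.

√232 = [15; 4,3,7,3,4,30, …], period ℓ=6 (even) → k=5
k=0  a_k=15  p_k/q_k = 15/1
k=1  a_k=4  p_k/q_k = 61/4
…
k=3  a_k=7  p_k/q_k = 1447/95
k=4  a_k=3  p_k/q_k = 4539/298
k=5  a_k=4  p_k/q_k = 19603/1287
(x₁, y₁) = (19603, 1287);  19603² − 232·1287² = 1 ✓

19603 1287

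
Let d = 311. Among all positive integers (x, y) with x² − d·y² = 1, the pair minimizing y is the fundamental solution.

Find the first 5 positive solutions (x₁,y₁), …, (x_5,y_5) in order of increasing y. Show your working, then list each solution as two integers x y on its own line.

√311 = [17; 1,1,1,2,1,…,1,1,34, …], period ℓ=16 (even) → k=15
a_0=17:  p_0=17·1+0=17,  q_0=17·0+1=1
a_1=1:  p_1=1·17+1=18,  q_1=1·1+0=1
a_2=1:  p_2=1·18+17=35,  q_2=1·1+1=2
…
a_4=2:  p_4=2·53+35=141,  q_4=2·3+2=8
a_5=1:  p_5=1·141+53=194,  q_5=1·8+3=11
…
a_7=3:  p_7=3·1305+194=4109,  q_7=3·74+11=233
…
a_9=3:  p_9=3·71158+4109=217583,  q_9=3·4035+233=12338
a_10=6:  p_10=6·217583+71158=1376656,  q_10=6·12338+4035=78063
…
a_12=2:  p_12=2·1594239+1376656=4565134,  q_12=2·90401+78063=258865
a_13=1:  p_13=1·4565134+1594239=6159373,  q_13=1·258865+90401=349266
a_14=1:  p_14=1·6159373+4565134=10724507,  q_14=1·349266+258865=608131
a_15=1:  p_15=1·10724507+6159373=16883880,  q_15=1·608131+349266=957397
fundamental: x₁=16883880, y₁=957397  (since 285065403854400 − 311·916609015609 = 1)
(x_2, y_2) = (16883880·16883880 + 311·957397·957397, 16883880·957397 + 957397·16883880) = (570130807708799, 32329152120720)
(x_3, y_3) = (16883880·570130807708799 + 311·957397·32329152120720, 16883880·32329152120720 + 957397·570130807708799) = (19252040283316857636360, 1091683049815963029803)
(x_4, y_4) = (16883880·19252040283316857636360 + 311·957397·1091683049815963029803, 16883880·1091683049815963029803 + 957397·19252040283316857636360) = (650098275797375082487964044801, 36863691222253451430108430560)
(x_5, y_5) = (16883880·650098275797375082487964044801 + 311·957397·36863691222253451430108430560, 16883880·36863691222253451430108430560 + 957397·650098275797375082487964044801) = (21952362553539551163393489436611779400, 1244804277907160115380508441163715797)

16883880 957397
570130807708799 32329152120720
19252040283316857636360 1091683049815963029803
650098275797375082487964044801 36863691222253451430108430560
21952362553539551163393489436611779400 1244804277907160115380508441163715797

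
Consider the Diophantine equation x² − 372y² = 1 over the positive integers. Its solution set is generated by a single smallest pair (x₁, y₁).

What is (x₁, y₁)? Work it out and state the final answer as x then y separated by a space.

12151 630

d=372: √d = [19; 3,2,12,2,3,38] (ℓ=6, even), read p_5/q_5
step 0: (19, 1)  from 19·(1,0) + (0,1)
step 1: (58, 3)  from 3·(19,1) + (1,0)
step 2: (135, 7)  from 2·(58,3) + (19,1)
step 3: (1678, 87)  from 12·(135,7) + (58,3)
step 4: (3491, 181)  from 2·(1678,87) + (135,7)
step 5: (12151, 630)  from 3·(3491,181) + (1678,87)
fundamental: x₁=12151, y₁=630  (since 147646801 − 372·396900 = 1)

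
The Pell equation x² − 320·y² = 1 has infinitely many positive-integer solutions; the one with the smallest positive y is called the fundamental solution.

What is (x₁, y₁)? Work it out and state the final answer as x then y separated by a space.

√320 = [17; 1,7,1,34, …], period ℓ=4 (even) → k=3
i=0: a=17 ⇒ p=17, q=1
i=1: a=1 ⇒ p=18, q=1
i=2: a=7 ⇒ p=143, q=8
i=3: a=1 ⇒ p=161, q=9
(x₁, y₁) = (161, 9);  161² − 320·9² = 1 ✓

161 9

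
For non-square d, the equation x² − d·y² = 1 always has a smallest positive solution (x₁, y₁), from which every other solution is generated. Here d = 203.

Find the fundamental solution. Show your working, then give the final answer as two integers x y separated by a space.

√203 → a₀=14, period (4,28); ℓ=2 even so k=1
a_0=14:  p_0=14·1+0=14,  q_0=14·0+1=1
a_1=4:  p_1=4·14+1=57,  q_1=4·1+0=4
→ (57, 4).  Check: 57²=3249, 203·4²=3248, difference 1.

57 4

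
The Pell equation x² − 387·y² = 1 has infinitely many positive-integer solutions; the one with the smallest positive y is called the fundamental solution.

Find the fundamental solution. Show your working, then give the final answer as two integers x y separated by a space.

[19; 1,2,19,2,1,38] for √387; ℓ=6 ⇒ convergent index 5
i=0: a=19 ⇒ p=19, q=1
i=1: a=1 ⇒ p=20, q=1
…
i=3: a=19 ⇒ p=1141, q=58
i=4: a=2 ⇒ p=2341, q=119
i=5: a=1 ⇒ p=3482, q=177
→ (3482, 177).  Check: 3482²=12124324, 387·177²=12124323, difference 1.

3482 177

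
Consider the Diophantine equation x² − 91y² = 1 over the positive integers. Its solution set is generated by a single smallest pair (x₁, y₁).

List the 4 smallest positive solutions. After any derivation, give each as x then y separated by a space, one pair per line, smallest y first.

1574 165
4954951 519420
15598184174 1635133995
49103078824801 5147401296840

d=91: √d = [9; 1,1,5,1,5,1,1,18] (ℓ=8, even), read p_7/q_7
i=0: a=9 ⇒ p=9, q=1
…
i=3: a=5 ⇒ p=105, q=11
i=4: a=1 ⇒ p=124, q=13
…
i=6: a=1 ⇒ p=849, q=89
i=7: a=1 ⇒ p=1574, q=165
(x₁, y₁) = (1574, 165);  1574² − 91·165² = 1 ✓
(x_2, y_2) = (1574·1574 + 91·165·165, 1574·165 + 165·1574) = (4954951, 519420)
(x_3, y_3) = (1574·4954951 + 91·165·519420, 1574·519420 + 165·4954951) = (15598184174, 1635133995)
(x_4, y_4) = (1574·15598184174 + 91·165·1635133995, 1574·1635133995 + 165·15598184174) = (49103078824801, 5147401296840)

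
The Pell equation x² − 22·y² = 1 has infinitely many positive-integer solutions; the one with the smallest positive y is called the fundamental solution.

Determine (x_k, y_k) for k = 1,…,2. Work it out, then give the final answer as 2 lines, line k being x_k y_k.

√22 = [4; 1,2,4,2,1,8, …], period ℓ=6 (even) → k=5
k=0  a_k=4  p_k/q_k = 4/1
…
k=4  a_k=2  p_k/q_k = 136/29
k=5  a_k=1  p_k/q_k = 197/42
→ (197, 42).  Check: 197²=38809, 22·42²=38808, difference 1.
(197+42√22)^2 = 77617 + 16548√22

197 42
77617 16548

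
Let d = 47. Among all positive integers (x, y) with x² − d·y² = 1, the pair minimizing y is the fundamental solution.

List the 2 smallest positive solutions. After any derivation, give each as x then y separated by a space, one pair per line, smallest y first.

d=47: √d = [6; 1,5,1,12] (ℓ=4, even), read p_3/q_3
i=0: a=6 ⇒ p=6, q=1
i=1: a=1 ⇒ p=7, q=1
i=2: a=5 ⇒ p=41, q=6
i=3: a=1 ⇒ p=48, q=7
(x₁, y₁) = (48, 7);  48² − 47·7² = 1 ✓
k=2:  x_2 = 48·48+47·7·7 = 4607,  y_2 = 48·7+7·48 = 672

48 7
4607 672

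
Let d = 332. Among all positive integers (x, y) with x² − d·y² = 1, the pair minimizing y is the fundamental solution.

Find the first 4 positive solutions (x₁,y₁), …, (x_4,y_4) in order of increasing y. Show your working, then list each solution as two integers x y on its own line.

[18; 4,1,1,8,1,1,4,36] for √332; ℓ=8 ⇒ convergent index 7
step 0: (18, 1)  from 18·(1,0) + (0,1)
…
step 2: (91, 5)  from 1·(73,4) + (18,1)
…
step 6: (2970, 163)  from 1·(1567,86) + (1403,77)
step 7: (13447, 738)  from 4·(2970,163) + (1567,86)
(x₁, y₁) = (13447, 738);  13447² − 332·738² = 1 ✓
(13447+738√332)^2 = 361643617 + 19847772√332
(13447+738√332)^3 = 9726043422151 + 533785979430√332
(13447+738√332)^4 = 261572211433685377 + 14355640110942648√332

13447 738
361643617 19847772
9726043422151 533785979430
261572211433685377 14355640110942648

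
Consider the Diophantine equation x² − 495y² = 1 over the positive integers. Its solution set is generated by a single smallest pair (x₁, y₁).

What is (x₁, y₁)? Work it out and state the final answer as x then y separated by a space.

√495 = [22; 4,44, …], period ℓ=2 (even) → k=1
a_0=22:  p_0=22·1+0=22,  q_0=22·0+1=1
a_1=4:  p_1=4·22+1=89,  q_1=4·1+0=4
(x₁, y₁) = (89, 4);  89² − 495·4² = 1 ✓

89 4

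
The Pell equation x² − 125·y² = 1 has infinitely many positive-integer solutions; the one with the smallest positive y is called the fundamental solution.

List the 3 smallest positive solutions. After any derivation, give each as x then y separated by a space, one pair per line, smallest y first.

√125 → a₀=11, period (5,1,1,5,22); ℓ=5 odd so k=9
step 0: (11, 1)  from 11·(1,0) + (0,1)
step 1: (56, 5)  from 5·(11,1) + (1,0)
step 2: (67, 6)  from 1·(56,5) + (11,1)
step 3: (123, 11)  from 1·(67,6) + (56,5)
…
step 5: (15127, 1353)  from 22·(682,61) + (123,11)
step 6: (76317, 6826)  from 5·(15127,1353) + (682,61)
step 7: (91444, 8179)  from 1·(76317,6826) + (15127,1353)
step 8: (167761, 15005)  from 1·(91444,8179) + (76317,6826)
step 9: (930249, 83204)  from 5·(167761,15005) + (91444,8179)
(x₁, y₁) = (930249, 83204);  930249² − 125·83204² = 1 ✓
(x_2, y_2) = (930249·930249 + 125·83204·83204, 930249·83204 + 83204·930249) = (1730726404001, 154800875592)
(x_3, y_3) = (930249·1730726404001 + 125·83204·154800875592, 930249·154800875592 + 83204·1730726404001) = (3220013013190122249, 288006719437081612)

930249 83204
1730726404001 154800875592
3220013013190122249 288006719437081612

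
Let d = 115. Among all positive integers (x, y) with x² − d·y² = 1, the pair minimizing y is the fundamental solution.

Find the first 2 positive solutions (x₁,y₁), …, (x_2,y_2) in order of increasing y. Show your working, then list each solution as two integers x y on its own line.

[10; 1,2,1,1,1,1,1,2,1,20] for √115; ℓ=10 ⇒ convergent index 9
k=0  a_k=10  p_k/q_k = 10/1
…
k=3  a_k=1  p_k/q_k = 43/4
k=4  a_k=1  p_k/q_k = 75/7
k=5  a_k=1  p_k/q_k = 118/11
…
k=7  a_k=1  p_k/q_k = 311/29
k=8  a_k=2  p_k/q_k = 815/76
k=9  a_k=1  p_k/q_k = 1126/105
fundamental: x₁=1126, y₁=105  (since 1267876 − 115·11025 = 1)
n=2: (1126,105)∘(1126,105) = (1126·1126+115·105·105, 1126·105+105·1126) = (2535751,236460)

1126 105
2535751 236460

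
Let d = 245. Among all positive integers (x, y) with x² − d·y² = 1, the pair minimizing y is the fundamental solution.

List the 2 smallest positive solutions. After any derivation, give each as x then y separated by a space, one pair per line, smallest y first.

51841 3312
5374978561 343394784

√245 = [15; 1,1,1,7,6,7,1,1,1,30, …], period ℓ=10 (even) → k=9
a_0=15:  p_0=15·1+0=15,  q_0=15·0+1=1
a_1=1:  p_1=1·15+1=16,  q_1=1·1+0=1
…
a_5=6:  p_5=6·360+47=2207,  q_5=6·23+3=141
a_6=7:  p_6=7·2207+360=15809,  q_6=7·141+23=1010
a_7=1:  p_7=1·15809+2207=18016,  q_7=1·1010+141=1151
a_8=1:  p_8=1·18016+15809=33825,  q_8=1·1151+1010=2161
a_9=1:  p_9=1·33825+18016=51841,  q_9=1·2161+1151=3312
→ (51841, 3312).  Check: 51841²=2687489281, 245·3312²=2687489280, difference 1.
(x_2, y_2) = (51841·51841 + 245·3312·3312, 51841·3312 + 3312·51841) = (5374978561, 343394784)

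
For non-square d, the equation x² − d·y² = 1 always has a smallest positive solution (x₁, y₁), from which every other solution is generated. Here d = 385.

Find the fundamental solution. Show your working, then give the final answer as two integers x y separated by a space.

95831 4884

√385 = [19; 1,1,1,1,1,…,1,1,38, …], period ℓ=16 (even) → k=15
k=0  a_k=19  p_k/q_k = 19/1
k=1  a_k=1  p_k/q_k = 20/1
k=2  a_k=1  p_k/q_k = 39/2
k=3  a_k=1  p_k/q_k = 59/3
k=4  a_k=1  p_k/q_k = 98/5
k=5  a_k=1  p_k/q_k = 157/8
…
k=7  a_k=1  p_k/q_k = 726/37
k=8  a_k=2  p_k/q_k = 2021/103
…
k=10  a_k=3  p_k/q_k = 10262/523
k=11  a_k=1  p_k/q_k = 13009/663
k=12  a_k=1  p_k/q_k = 23271/1186
k=13  a_k=1  p_k/q_k = 36280/1849
k=14  a_k=1  p_k/q_k = 59551/3035
k=15  a_k=1  p_k/q_k = 95831/4884
fundamental: x₁=95831, y₁=4884  (since 9183580561 − 385·23853456 = 1)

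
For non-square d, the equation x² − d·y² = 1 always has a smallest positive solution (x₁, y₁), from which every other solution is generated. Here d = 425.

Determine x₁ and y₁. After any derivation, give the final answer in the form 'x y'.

143649 6968

[20; 1,1,1,1,1,1,40] for √425; ℓ=7 ⇒ convergent index 13
step 0: (20, 1)  from 20·(1,0) + (0,1)
step 1: (21, 1)  from 1·(20,1) + (1,0)
…
step 6: (268, 13)  from 1·(165,8) + (103,5)
…
step 9: (22038, 1069)  from 1·(11153,541) + (10885,528)
…
step 11: (55229, 2679)  from 1·(33191,1610) + (22038,1069)
step 12: (88420, 4289)  from 1·(55229,2679) + (33191,1610)
step 13: (143649, 6968)  from 1·(88420,4289) + (55229,2679)
fundamental: x₁=143649, y₁=6968  (since 20635035201 − 425·48553024 = 1)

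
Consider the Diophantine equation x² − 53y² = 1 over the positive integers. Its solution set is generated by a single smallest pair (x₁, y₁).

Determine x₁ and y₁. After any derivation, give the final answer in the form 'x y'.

d=53: √d = [7; 3,1,1,3,14] (ℓ=5, odd), read p_9/q_9
i=0: a=7 ⇒ p=7, q=1
…
i=2: a=1 ⇒ p=29, q=4
…
i=4: a=3 ⇒ p=182, q=25
i=5: a=14 ⇒ p=2599, q=357
…
i=7: a=1 ⇒ p=10578, q=1453
i=8: a=1 ⇒ p=18557, q=2549
i=9: a=3 ⇒ p=66249, q=9100
→ (66249, 9100).  Check: 66249²=4388930001, 53·9100²=4388930000, difference 1.

66249 9100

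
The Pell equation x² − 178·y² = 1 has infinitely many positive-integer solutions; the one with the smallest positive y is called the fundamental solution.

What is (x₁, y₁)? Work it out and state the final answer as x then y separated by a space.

√178 → a₀=13, period (2,1,12,1,2,26); ℓ=6 even so k=5
k=0  a_k=13  p_k/q_k = 13/1
k=1  a_k=2  p_k/q_k = 27/2
…
k=4  a_k=1  p_k/q_k = 547/41
k=5  a_k=2  p_k/q_k = 1601/120
→ (1601, 120).  Check: 1601²=2563201, 178·120²=2563200, difference 1.

1601 120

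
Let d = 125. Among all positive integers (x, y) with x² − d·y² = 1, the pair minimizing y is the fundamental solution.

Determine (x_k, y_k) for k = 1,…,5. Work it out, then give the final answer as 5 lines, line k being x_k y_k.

930249 83204
1730726404001 154800875592
3220013013190122249 288006719437081612
5990827771012465337616001 535835925499096664087184
11145923086309929722690704506249 996921667718930338621440576020

√125 → a₀=11, period (5,1,1,5,22); ℓ=5 odd so k=9
a_0=11:  p_0=11·1+0=11,  q_0=11·0+1=1
a_1=5:  p_1=5·11+1=56,  q_1=5·1+0=5
…
a_4=5:  p_4=5·123+67=682,  q_4=5·11+6=61
a_5=22:  p_5=22·682+123=15127,  q_5=22·61+11=1353
…
a_8=1:  p_8=1·91444+76317=167761,  q_8=1·8179+6826=15005
a_9=5:  p_9=5·167761+91444=930249,  q_9=5·15005+8179=83204
fundamental: x₁=930249, y₁=83204  (since 865363202001 − 125·6922905616 = 1)
(930249+83204√125)^2 = 1730726404001 + 154800875592√125
(930249+83204√125)^3 = 3220013013190122249 + 288006719437081612√125
(930249+83204√125)^4 = 5990827771012465337616001 + 535835925499096664087184√125
(930249+83204√125)^5 = 11145923086309929722690704506249 + 996921667718930338621440576020√125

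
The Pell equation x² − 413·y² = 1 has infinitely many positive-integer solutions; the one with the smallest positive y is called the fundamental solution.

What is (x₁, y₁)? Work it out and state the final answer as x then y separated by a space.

√413 = [20; 3,9,1,4,1,9,3,40, …], period ℓ=8 (even) → k=7
k=0  a_k=20  p_k/q_k = 20/1
…
k=6  a_k=9  p_k/q_k = 36560/1799
k=7  a_k=3  p_k/q_k = 113399/5580
→ (113399, 5580).  Check: 113399²=12859333201, 413·5580²=12859333200, difference 1.

113399 5580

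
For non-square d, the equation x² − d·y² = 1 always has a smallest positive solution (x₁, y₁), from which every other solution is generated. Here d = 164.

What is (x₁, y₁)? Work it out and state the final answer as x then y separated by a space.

√164 = [12; 1,4,6,4,1,24, …], period ℓ=6 (even) → k=5
step 0: (12, 1)  from 12·(1,0) + (0,1)
step 1: (13, 1)  from 1·(12,1) + (1,0)
…
step 3: (397, 31)  from 6·(64,5) + (13,1)
step 4: (1652, 129)  from 4·(397,31) + (64,5)
step 5: (2049, 160)  from 1·(1652,129) + (397,31)
→ (2049, 160).  Check: 2049²=4198401, 164·160²=4198400, difference 1.

2049 160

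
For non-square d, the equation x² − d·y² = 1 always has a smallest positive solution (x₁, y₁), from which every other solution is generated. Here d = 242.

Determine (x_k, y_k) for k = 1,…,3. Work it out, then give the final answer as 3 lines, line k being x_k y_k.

19601 1260
768398401 49394520
30122754096401 1936363971780

√242 = [15; 1,1,3,1,14,1,3,1,1,30, …], period ℓ=10 (even) → k=9
step 0: (15, 1)  from 15·(1,0) + (0,1)
step 1: (16, 1)  from 1·(15,1) + (1,0)
step 2: (31, 2)  from 1·(16,1) + (15,1)
step 3: (109, 7)  from 3·(31,2) + (16,1)
step 4: (140, 9)  from 1·(109,7) + (31,2)
step 5: (2069, 133)  from 14·(140,9) + (109,7)
step 6: (2209, 142)  from 1·(2069,133) + (140,9)
step 7: (8696, 559)  from 3·(2209,142) + (2069,133)
step 8: (10905, 701)  from 1·(8696,559) + (2209,142)
step 9: (19601, 1260)  from 1·(10905,701) + (8696,559)
→ (19601, 1260).  Check: 19601²=384199201, 242·1260²=384199200, difference 1.
n=2: (19601,1260)∘(19601,1260) = (19601·19601+242·1260·1260, 19601·1260+1260·19601) = (768398401,49394520)
n=3: (768398401,49394520)∘(19601,1260) = (19601·768398401+242·1260·49394520, 19601·49394520+1260·768398401) = (30122754096401,1936363971780)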